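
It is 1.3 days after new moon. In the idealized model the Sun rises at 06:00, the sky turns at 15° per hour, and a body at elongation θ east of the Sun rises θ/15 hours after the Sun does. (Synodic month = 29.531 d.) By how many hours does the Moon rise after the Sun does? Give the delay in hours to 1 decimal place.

1.1 h

The Moon has covered 1.3/29.531 of its cycle, so θ ≈ 360° × 1.3/29.531 = 15.8°.
Delay after the Sun = 15.8° / (15°/h) ≈ 1.06 h.
So the Moon rises 1.06 h after the Sun.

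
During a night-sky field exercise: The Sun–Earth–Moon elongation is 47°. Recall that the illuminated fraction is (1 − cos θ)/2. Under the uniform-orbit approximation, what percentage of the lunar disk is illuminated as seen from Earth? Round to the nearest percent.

Half-versine of 47°: (1 − 0.682)/2 = 0.159, i.e. 16%.

16%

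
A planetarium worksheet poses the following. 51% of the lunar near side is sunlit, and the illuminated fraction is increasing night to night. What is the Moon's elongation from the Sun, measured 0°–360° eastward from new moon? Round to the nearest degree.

Invert f = (1 − cos θ)/2 to get cos θ = 1 − 2(0.51) = -0.020, hence θ₀ = arccos -0.020 = 91.1°.
The Moon is waxing (0°–180°), so θ = 91.1° directly.

91°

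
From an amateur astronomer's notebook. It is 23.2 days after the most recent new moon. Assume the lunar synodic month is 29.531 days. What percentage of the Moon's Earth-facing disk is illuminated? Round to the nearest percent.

39%

Elongation θ = 360° × 23.2/29.531 ≈ 282.8°.
cos 282.8° = 0.222, so f = (1 − 0.222)/2 = 0.389, so 39%.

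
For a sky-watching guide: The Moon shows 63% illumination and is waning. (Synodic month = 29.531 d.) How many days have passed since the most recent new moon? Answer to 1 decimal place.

Invert f = (1 − cos θ)/2 to get cos θ = 1 − 2(0.63) = -0.260, hence θ₀ = arccos -0.260 = 105.1°.
Since the Moon is past full (waning), take the reflex angle: θ = 360° − 105.1° = 254.9°.
Age = 29.531 × 254.9°/360° ≈ 20.91 days.

20.9 days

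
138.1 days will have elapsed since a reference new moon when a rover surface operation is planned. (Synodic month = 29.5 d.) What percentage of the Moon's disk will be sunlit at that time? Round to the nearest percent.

71%

138.1/29.5 = 4.681 lunations, so 4 complete cycles and 20.10 d into the next.
Elongation θ = 360° × 20.10/29.5 ≈ 245.3°.
With cos θ = (-0.418), the lit fraction is (1 − (-0.418))/2 ≈ 0.709, so 71%.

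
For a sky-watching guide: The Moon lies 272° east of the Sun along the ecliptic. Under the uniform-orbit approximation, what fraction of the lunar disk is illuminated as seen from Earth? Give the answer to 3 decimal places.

cos 272° = 0.035, so f = (1 − 0.035)/2 = 0.483.

0.483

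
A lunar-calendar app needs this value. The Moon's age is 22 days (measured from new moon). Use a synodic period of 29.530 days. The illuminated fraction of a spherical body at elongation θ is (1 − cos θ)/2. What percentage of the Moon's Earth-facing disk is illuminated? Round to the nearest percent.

The Moon has covered 22/29.530 of its cycle, so θ ≈ 360° × 22/29.530 = 268.2°.
Illuminated fraction = (1 − cos 268.2°)/2 = (1 − (-0.031))/2 ≈ 0.516, so 52%.

52%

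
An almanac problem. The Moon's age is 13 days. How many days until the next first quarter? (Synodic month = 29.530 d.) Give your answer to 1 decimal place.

First quarter occurs at elongation 90°, i.e. at age 29.530 × 90/360 = 7.383 d.
This lunation's first quarter (7.383 d) has passed, so add one period: 36.913 − 13 = 23.913 days.

23.9 days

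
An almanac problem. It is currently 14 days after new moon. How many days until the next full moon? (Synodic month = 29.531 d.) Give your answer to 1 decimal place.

Full moon occurs at elongation 180°, i.e. at age 29.531 × 180/360 = 14.765 d.
That is 14.765 − 14 = 0.765 days ahead.

0.8 days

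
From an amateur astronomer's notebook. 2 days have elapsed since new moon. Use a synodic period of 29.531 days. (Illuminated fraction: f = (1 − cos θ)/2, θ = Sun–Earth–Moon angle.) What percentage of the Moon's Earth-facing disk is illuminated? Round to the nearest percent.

4%

Elongation θ = 360° × 2/29.531 ≈ 24.4°.
With cos θ = 0.911, the lit fraction is (1 − 0.911)/2 ≈ 0.045, so 4%.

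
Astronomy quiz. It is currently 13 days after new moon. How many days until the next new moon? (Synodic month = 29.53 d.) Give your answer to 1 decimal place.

16.5 days

One full lunation from the last new moon is 29.53 d; remaining = 29.53 − 13 = 16.530 d.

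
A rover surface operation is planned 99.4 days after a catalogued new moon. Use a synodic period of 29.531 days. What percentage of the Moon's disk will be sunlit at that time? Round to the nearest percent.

83%

Reduce mod P: 99.4 − 3×29.531 = 10.81 d into the current lunation.
The Moon has covered 10.81/29.531 of its cycle, so θ ≈ 360° × 10.81/29.531 = 131.7°.
Illuminated fraction = (1 − cos 131.7°)/2 = (1 − (-0.666))/2 ≈ 0.833, so 83%.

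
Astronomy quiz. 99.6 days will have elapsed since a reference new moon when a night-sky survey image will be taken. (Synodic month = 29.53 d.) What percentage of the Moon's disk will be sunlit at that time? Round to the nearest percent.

85%

99.6/29.53 = 3.373 lunations, so 3 complete cycles and 11.01 d into the next.
The Moon has covered 11.01/29.53 of its cycle, so θ ≈ 360° × 11.01/29.53 = 134.2°.
cos 134.2° = (-0.697), so f = (1 − (-0.697))/2 = 0.849, so 85%.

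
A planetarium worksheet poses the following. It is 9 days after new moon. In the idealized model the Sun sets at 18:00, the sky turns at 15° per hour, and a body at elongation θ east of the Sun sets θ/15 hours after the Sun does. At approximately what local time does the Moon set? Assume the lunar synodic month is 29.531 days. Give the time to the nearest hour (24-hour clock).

Phase angle: θ = 360°·(9 d)/(29.531 d) = 109.7°.
Delay after the Sun = 109.7° / (15°/h) ≈ 7.31 h.
18:00 + 7.31 h ≈ 01:19 → 01:00 to the nearest hour.

01:00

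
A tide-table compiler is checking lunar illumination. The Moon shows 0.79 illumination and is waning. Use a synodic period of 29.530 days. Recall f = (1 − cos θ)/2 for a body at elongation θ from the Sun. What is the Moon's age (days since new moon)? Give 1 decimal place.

19.2 days

Invert f = (1 − cos θ)/2 to get cos θ = 1 − 2(0.79) = -0.580, hence θ₀ = arccos -0.580 = 125.5°.
Waning ⇒ past full, so θ = 360° − 125.5° = 234.5°.
Age = 29.530 × 234.5°/360° ≈ 19.24 days.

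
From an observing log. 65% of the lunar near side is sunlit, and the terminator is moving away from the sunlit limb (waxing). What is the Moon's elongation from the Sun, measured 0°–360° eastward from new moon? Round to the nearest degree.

107°

cos θ = 1 − 2f = -0.300, giving a principal value of 107.5°.
Before full moon the principal value applies: θ = 107.5°.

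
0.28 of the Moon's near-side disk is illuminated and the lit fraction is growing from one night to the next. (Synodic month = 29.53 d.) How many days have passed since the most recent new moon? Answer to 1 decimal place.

5.2 days

From f = (1 − cos θ)/2: cos θ = 1 − 2×0.28 = 0.440; arccos → 63.9°.
Before full moon the principal value applies: θ = 63.9°.
Age = 29.53 × 63.9°/360° ≈ 5.24 days.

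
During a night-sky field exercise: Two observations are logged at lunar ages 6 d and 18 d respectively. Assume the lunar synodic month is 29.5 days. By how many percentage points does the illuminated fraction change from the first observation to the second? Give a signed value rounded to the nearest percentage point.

+53 percentage points

First observation: θ = 360°·6/29.5 = 73.2°, so f = 0.356.
Second observation: θ = 219.7°, f = 0.885.
Δf = 0.885 − 0.356 = +0.529, i.e. +53 pp.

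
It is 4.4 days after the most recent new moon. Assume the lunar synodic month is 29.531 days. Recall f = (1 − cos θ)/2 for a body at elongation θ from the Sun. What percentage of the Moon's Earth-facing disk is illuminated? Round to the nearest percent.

20%

The Moon has covered 4.4/29.531 of its cycle, so θ ≈ 360° × 4.4/29.531 = 53.6°.
With cos θ = 0.593, the lit fraction is (1 − 0.593)/2 ≈ 0.204, so 20%.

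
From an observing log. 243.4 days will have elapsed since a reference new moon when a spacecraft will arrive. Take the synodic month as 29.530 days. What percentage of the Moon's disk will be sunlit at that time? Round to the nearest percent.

243.4/29.530 = 8.242 lunations, so 8 complete cycles and 7.16 d into the next.
The Moon has covered 7.16/29.530 of its cycle, so θ ≈ 360° × 7.16/29.530 = 87.3°.
With cos θ = 0.047, the lit fraction is (1 − 0.047)/2 ≈ 0.476, so 48%.

48%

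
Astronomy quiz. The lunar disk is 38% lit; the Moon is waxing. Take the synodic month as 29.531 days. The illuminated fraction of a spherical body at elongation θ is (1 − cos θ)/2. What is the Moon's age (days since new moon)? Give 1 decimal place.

6.2 days

From f = (1 − cos θ)/2: cos θ = 1 − 2×0.38 = 0.240; arccos → 76.1°.
Waxing ⇒ before full, so θ = 76.1°.
At 360°/29.531 d per day, 76.1° corresponds to 6.24 days.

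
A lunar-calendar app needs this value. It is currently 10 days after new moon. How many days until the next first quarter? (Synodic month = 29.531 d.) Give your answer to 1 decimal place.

First quarter is 0.25 of the way through the cycle: age 0.25 × 29.531 = 7.383 d.
This lunation's first quarter (7.383 d) has passed, so add one period: 36.914 − 10 = 26.914 days.

26.9 days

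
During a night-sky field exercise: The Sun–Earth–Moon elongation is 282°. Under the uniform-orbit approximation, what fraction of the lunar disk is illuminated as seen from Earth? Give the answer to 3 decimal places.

0.396

cos 282° = 0.208, so f = (1 − 0.208)/2 = 0.396.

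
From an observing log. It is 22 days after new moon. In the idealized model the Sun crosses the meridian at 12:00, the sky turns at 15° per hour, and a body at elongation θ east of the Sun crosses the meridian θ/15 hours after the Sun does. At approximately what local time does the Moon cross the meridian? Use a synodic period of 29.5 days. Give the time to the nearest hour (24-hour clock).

06:00

Elongation θ = 360° × 22/29.5 ≈ 268.5°.
The Moon trails the Sun by θ/15 = 268.5/15 ≈ 17.90 hours.
12:00 + 17.90 h ≈ 05:54 → 06:00 to the nearest hour.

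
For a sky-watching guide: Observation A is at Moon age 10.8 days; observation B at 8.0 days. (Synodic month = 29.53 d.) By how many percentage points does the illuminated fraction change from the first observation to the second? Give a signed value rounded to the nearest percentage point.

-27 pp

First observation: θ = 360°·10.8/29.53 = 131.7°, so f = 0.832.
Second observation: θ = 97.5°, f = 0.566.
Δf = 0.566 − 0.832 = -0.267, i.e. -27 pp.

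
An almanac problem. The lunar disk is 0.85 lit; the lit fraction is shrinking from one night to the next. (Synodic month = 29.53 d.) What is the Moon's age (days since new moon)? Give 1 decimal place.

18.5 days

From f = (1 − cos θ)/2: cos θ = 1 − 2×0.85 = -0.700; arccos → 134.4°.
A waning Moon lies in 180°–360°, so θ = 360° − 134.4° = 225.6°.
Age = 29.53 × 225.6°/360° ≈ 18.50 days.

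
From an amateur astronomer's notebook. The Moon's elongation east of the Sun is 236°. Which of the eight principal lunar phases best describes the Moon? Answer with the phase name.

waning gibbous

236° lies in the waning gibbous sector of the 8-phase cycle.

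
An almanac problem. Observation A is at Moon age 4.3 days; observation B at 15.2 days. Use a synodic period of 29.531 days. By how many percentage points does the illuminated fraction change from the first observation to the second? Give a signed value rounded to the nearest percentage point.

+80 pp

θ₁ = 360° × 4.3/29.531 = 52.4°, f₁ = (1 − cos θ₁)/2 = 0.195.
θ₂ = 360° × 15.2/29.531 = 185.3°, f₂ = (1 − cos θ₂)/2 = 0.998.
Change = f₂ − f₁ = +0.803 → +80 percentage points.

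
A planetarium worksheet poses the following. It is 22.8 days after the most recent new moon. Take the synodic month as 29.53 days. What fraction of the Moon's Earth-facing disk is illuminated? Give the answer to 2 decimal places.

0.43

The Moon has covered 22.8/29.53 of its cycle, so θ ≈ 360° × 22.8/29.53 = 278.0°.
cos 278.0° = 0.138, so f = (1 − 0.138)/2 = 0.431.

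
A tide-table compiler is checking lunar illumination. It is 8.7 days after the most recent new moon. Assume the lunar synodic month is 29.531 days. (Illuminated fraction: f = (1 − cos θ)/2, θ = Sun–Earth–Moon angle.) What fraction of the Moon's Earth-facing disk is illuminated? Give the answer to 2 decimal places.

The Moon has covered 8.7/29.531 of its cycle, so θ ≈ 360° × 8.7/29.531 = 106.1°.
cos 106.1° = (-0.277), so f = (1 − (-0.277))/2 = 0.638.

0.64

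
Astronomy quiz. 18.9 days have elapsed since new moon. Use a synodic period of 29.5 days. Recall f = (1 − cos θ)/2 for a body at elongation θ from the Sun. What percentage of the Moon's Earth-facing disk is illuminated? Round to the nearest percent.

82%

Phase angle: θ = 360°·(18.9 d)/(29.5 d) = 230.6°.
Illuminated fraction = (1 − cos 230.6°)/2 = (1 − (-0.634))/2 ≈ 0.817, so 82%.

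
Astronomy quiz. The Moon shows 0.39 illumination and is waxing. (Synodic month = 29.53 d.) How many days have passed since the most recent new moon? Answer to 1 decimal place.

From f = (1 − cos θ)/2: cos θ = 1 − 2×0.39 = 0.220; arccos → 77.3°.
Before full moon the principal value applies: θ = 77.3°.
At 360°/29.53 d per day, 77.3° corresponds to 6.34 days.

6.3 days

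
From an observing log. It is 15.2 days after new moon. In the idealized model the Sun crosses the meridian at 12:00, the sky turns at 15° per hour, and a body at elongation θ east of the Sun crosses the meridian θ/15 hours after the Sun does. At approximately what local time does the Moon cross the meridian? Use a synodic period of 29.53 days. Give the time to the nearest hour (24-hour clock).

The Moon has covered 15.2/29.53 of its cycle, so θ ≈ 360° × 15.2/29.53 = 185.3°.
The Moon trails the Sun by θ/15 = 185.3/15 ≈ 12.35 hours.
12:00 + 12.35 h ≈ 00:21 → 00:00 to the nearest hour.

00:00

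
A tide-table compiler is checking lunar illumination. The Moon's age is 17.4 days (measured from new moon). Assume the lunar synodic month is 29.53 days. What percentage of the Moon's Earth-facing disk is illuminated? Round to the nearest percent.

The Moon has covered 17.4/29.53 of its cycle, so θ ≈ 360° × 17.4/29.53 = 212.1°.
With cos θ = (-0.847), the lit fraction is (1 − (-0.847))/2 ≈ 0.923, so 92%.

92%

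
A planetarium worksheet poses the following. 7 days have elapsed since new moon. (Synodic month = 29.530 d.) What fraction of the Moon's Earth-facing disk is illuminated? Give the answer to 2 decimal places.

Elongation θ = 360° × 7/29.530 ≈ 85.3°.
cos 85.3° = 0.081, so f = (1 − 0.081)/2 = 0.459.

0.46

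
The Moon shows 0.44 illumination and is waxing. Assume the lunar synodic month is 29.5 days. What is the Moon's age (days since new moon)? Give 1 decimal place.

From f = (1 − cos θ)/2: cos θ = 1 − 2×0.44 = 0.120; arccos → 83.1°.
The Moon is waxing (0°–180°), so θ = 83.1° directly.
That fraction of the synodic month is 83.1/360 × 29.5 d ≈ 6.81 d.

6.8 days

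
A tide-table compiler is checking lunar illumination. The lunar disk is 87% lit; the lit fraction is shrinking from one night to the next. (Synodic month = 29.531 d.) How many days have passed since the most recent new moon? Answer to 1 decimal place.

18.2 days

cos θ = 1 − 2f = -0.740, giving a principal value of 137.7°.
Since the Moon is past full (waning), take the reflex angle: θ = 360° − 137.7° = 222.3°.
That fraction of the synodic month is 222.3/360 × 29.531 d ≈ 18.23 d.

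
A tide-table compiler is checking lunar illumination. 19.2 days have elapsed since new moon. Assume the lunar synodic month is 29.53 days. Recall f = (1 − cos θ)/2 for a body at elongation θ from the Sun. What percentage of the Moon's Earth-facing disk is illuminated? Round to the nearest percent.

Phase angle: θ = 360°·(19.2 d)/(29.53 d) = 234.1°.
cos 234.1° = (-0.587), so f = (1 − (-0.587))/2 = 0.793, so 79%.

79%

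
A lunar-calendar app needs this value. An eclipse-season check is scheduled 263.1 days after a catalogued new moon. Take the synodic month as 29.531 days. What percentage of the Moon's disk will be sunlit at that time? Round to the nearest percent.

8%

Reduce mod P: 263.1 − 8×29.531 = 26.85 d into the current lunation.
The Moon has covered 26.85/29.531 of its cycle, so θ ≈ 360° × 26.85/29.531 = 327.3°.
cos 327.3° = 0.842, so f = (1 − 0.842)/2 = 0.079, so 8%.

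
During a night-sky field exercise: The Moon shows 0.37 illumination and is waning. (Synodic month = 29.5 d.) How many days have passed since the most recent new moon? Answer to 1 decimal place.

cos θ = 1 − 2f = 0.260, giving a principal value of 74.9°.
A waning Moon lies in 180°–360°, so θ = 360° − 74.9° = 285.1°.
Age = 29.5 × 285.1°/360° ≈ 23.36 days.

23.4 days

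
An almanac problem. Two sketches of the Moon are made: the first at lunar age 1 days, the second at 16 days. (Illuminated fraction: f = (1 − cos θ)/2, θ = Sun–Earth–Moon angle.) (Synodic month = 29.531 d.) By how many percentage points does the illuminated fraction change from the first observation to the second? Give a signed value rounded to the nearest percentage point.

+97 pp

First observation: θ = 360°·1/29.531 = 12.2°, so f = 0.011.
Second observation: θ = 195.0°, f = 0.983.
Δf = 0.983 − 0.011 = +0.972, i.e. +97 pp.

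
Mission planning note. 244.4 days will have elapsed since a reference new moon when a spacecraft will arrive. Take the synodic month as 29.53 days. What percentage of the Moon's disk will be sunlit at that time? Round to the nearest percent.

Reduce mod P: 244.4 − 8×29.53 = 8.16 d into the current lunation.
Elongation θ = 360° × 8.16/29.53 ≈ 99.5°.
Illuminated fraction = (1 − cos 99.5°)/2 = (1 − (-0.165))/2 ≈ 0.582, so 58%.

58%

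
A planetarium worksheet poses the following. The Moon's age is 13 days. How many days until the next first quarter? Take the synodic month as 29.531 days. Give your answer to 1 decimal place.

23.9 days

First quarter is 0.25 of the way through the cycle: age 0.25 × 29.531 = 7.383 d.
Already past this cycle's first quarter; the next is at 7.383 + 29.531 = 36.914 d, so 36.914 − 13 = 23.914 days.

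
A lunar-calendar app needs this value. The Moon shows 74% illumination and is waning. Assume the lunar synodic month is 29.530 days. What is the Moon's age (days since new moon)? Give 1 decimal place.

From f = (1 − cos θ)/2: cos θ = 1 − 2×0.74 = -0.480; arccos → 118.7°.
A waning Moon lies in 180°–360°, so θ = 360° − 118.7° = 241.3°.
At 360°/29.530 d per day, 241.3° corresponds to 19.79 days.

19.8 days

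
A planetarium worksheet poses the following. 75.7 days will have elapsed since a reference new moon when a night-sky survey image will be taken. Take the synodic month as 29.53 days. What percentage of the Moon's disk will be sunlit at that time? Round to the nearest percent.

75.7 d spans 2 complete synodic months (2 × 29.53 = 59.06 d) plus 16.64 d.
Phase angle: θ = 360°·(16.64 d)/(29.53 d) = 202.9°.
With cos θ = (-0.921), the lit fraction is (1 − (-0.921))/2 ≈ 0.961, so 96%.

96%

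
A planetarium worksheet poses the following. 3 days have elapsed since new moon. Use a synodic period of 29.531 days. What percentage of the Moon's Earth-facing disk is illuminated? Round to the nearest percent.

10%

Phase angle: θ = 360°·(3 d)/(29.531 d) = 36.6°.
Illuminated fraction = (1 − cos 36.6°)/2 = (1 − 0.803)/2 ≈ 0.098, so 10%.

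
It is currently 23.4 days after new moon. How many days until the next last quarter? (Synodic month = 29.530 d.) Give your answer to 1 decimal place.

28.3 days

Last quarter is 0.75 of the way through the cycle: age 0.75 × 29.530 = 22.148 d.
Already past this cycle's last quarter; the next is at 22.148 + 29.530 = 51.678 d, so 51.678 − 23.4 = 28.278 days.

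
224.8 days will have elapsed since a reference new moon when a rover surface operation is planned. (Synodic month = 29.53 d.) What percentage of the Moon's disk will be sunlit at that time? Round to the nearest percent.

88%

224.8 d spans 7 complete synodic months (7 × 29.53 = 206.71 d) plus 18.09 d.
The Moon has covered 18.09/29.53 of its cycle, so θ ≈ 360° × 18.09/29.53 = 220.5°.
Illuminated fraction = (1 − cos 220.5°)/2 = (1 − (-0.760))/2 ≈ 0.880, so 88%.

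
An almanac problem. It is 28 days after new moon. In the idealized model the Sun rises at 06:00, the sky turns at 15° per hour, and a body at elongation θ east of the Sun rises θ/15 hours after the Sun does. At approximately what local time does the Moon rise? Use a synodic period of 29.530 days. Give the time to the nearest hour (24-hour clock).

Phase angle: θ = 360°·(28 d)/(29.530 d) = 341.3°.
At 15° of sky rotation per hour, 341.3° corresponds to a 22.76 h lag.
06:00 + 22.76 h ≈ 04:45 → 05:00 to the nearest hour.

05:00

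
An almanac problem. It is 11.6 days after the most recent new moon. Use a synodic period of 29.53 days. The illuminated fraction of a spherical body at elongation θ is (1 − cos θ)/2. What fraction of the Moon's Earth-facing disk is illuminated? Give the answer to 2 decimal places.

0.89

Phase angle: θ = 360°·(11.6 d)/(29.53 d) = 141.4°.
cos 141.4° = (-0.782), so f = (1 − (-0.782))/2 = 0.891.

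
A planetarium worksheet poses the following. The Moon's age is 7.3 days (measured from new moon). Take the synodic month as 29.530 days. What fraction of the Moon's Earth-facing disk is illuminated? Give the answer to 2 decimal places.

0.49

Elongation θ = 360° × 7.3/29.530 ≈ 89.0°.
With cos θ = 0.018, the lit fraction is (1 − 0.018)/2 ≈ 0.491.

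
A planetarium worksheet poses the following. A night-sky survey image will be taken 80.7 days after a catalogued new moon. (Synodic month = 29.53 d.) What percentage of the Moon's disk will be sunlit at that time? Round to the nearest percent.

55%

80.7 d spans 2 complete synodic months (2 × 29.53 = 59.06 d) plus 21.64 d.
Phase angle: θ = 360°·(21.64 d)/(29.53 d) = 263.8°.
With cos θ = (-0.108), the lit fraction is (1 − (-0.108))/2 ≈ 0.554, so 55%.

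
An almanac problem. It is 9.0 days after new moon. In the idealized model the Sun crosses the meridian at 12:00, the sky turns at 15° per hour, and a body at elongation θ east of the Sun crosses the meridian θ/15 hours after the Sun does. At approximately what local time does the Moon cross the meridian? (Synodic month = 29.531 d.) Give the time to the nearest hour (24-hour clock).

Phase angle: θ = 360°·(9.0 d)/(29.531 d) = 109.7°.
The Moon trails the Sun by θ/15 = 109.7/15 ≈ 7.31 hours.
12:00 + 7.31 h ≈ 19:19 → 19:00 to the nearest hour.

19:00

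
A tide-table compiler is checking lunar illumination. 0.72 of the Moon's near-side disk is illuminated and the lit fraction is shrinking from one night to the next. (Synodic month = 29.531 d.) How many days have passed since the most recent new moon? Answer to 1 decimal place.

From f = (1 − cos θ)/2: cos θ = 1 − 2×0.72 = -0.440; arccos → 116.1°.
Waning ⇒ past full, so θ = 360° − 116.1° = 243.9°.
At 360°/29.531 d per day, 243.9° corresponds to 20.01 days.

20.0 days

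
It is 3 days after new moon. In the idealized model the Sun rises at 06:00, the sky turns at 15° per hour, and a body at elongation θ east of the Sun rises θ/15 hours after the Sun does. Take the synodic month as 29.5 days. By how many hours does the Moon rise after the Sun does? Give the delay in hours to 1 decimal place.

Elongation θ = 360° × 3/29.5 ≈ 36.6°.
Delay after the Sun = 36.6° / (15°/h) ≈ 2.44 h.
So the Moon rises 2.44 h after the Sun.

2.4 h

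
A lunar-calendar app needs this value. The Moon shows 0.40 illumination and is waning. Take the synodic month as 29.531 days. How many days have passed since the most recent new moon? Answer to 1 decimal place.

From f = (1 − cos θ)/2: cos θ = 1 − 2×0.40 = 0.200; arccos → 78.5°.
A waning Moon lies in 180°–360°, so θ = 360° − 78.5° = 281.5°.
At 360°/29.531 d per day, 281.5° corresponds to 23.09 days.

23.1 days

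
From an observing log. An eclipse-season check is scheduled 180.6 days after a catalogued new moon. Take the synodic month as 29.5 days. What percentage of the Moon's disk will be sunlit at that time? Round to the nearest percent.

180.6 d spans 6 complete synodic months (6 × 29.5 = 177.00 d) plus 3.60 d.
Elongation θ = 360° × 3.60/29.5 ≈ 43.9°.
cos 43.9° = 0.720, so f = (1 − 0.720)/2 = 0.140, so 14%.

14%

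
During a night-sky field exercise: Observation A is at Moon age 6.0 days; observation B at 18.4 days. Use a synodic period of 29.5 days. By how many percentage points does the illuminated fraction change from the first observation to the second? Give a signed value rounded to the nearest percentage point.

First observation: θ = 360°·6.0/29.5 = 73.2°, so f = 0.356.
Second observation: θ = 224.5°, f = 0.856.
Δf = 0.856 − 0.356 = +0.501, i.e. +50 pp.

+50 pp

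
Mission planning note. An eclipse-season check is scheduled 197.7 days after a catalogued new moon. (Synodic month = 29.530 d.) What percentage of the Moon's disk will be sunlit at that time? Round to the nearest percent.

67%

197.7 d spans 6 complete synodic months (6 × 29.530 = 177.18 d) plus 20.52 d.
The Moon has covered 20.52/29.530 of its cycle, so θ ≈ 360° × 20.52/29.530 = 250.2°.
With cos θ = (-0.339), the lit fraction is (1 − (-0.339))/2 ≈ 0.670, so 67%.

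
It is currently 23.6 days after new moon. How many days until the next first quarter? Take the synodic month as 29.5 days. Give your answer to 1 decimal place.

13.3 days

First quarter occurs at elongation 90°, i.e. at age 29.5 × 90/360 = 7.375 d.
Already past this cycle's first quarter; the next is at 7.375 + 29.5 = 36.875 d, so 36.875 − 23.6 = 13.275 days.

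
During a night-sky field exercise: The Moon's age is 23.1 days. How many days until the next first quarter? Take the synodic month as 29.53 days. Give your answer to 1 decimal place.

First quarter occurs at elongation 90°, i.e. at age 29.53 × 90/360 = 7.383 d.
This lunation's first quarter (7.383 d) has passed, so add one period: 36.913 − 23.1 = 13.812 days.

13.8 days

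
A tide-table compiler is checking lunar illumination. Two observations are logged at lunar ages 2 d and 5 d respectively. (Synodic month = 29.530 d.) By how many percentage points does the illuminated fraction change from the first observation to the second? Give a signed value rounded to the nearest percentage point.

+21 percentage points

First observation: θ = 360°·2/29.530 = 24.4°, so f = 0.045.
Second observation: θ = 61.0°, f = 0.257.
Δf = 0.257 − 0.045 = +0.213, i.e. +21 pp.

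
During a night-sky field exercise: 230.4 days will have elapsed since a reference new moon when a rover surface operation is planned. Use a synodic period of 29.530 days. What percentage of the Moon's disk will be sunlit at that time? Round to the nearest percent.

34%

Reduce mod P: 230.4 − 7×29.530 = 23.69 d into the current lunation.
Phase angle: θ = 360°·(23.69 d)/(29.530 d) = 288.8°.
cos 288.8° = 0.322, so f = (1 − 0.322)/2 = 0.339, so 34%.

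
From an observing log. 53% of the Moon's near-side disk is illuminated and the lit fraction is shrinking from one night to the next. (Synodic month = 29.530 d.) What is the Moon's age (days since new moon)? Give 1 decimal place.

21.9 days

Invert f = (1 − cos θ)/2 to get cos θ = 1 − 2(0.53) = -0.060, hence θ₀ = arccos -0.060 = 93.4°.
A waning Moon lies in 180°–360°, so θ = 360° − 93.4° = 266.6°.
That fraction of the synodic month is 266.6/360 × 29.530 d ≈ 21.87 d.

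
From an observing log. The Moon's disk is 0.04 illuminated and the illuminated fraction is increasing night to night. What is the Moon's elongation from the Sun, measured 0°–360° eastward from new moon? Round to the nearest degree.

Invert f = (1 − cos θ)/2 to get cos θ = 1 − 2(0.04) = 0.920, hence θ₀ = arccos 0.920 = 23.1°.
The Moon is waxing (0°–180°), so θ = 23.1° directly.

23°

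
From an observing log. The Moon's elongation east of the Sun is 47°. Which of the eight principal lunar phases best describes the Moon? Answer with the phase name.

The waxing crescent sector spans roughly 22°–68°; 47° falls inside it.

waxing crescent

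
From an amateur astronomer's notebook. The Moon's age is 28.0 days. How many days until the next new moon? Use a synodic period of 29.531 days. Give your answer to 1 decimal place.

The next new moon completes the synodic month: 29.531 − 28.0 = 1.531 days.

1.5 days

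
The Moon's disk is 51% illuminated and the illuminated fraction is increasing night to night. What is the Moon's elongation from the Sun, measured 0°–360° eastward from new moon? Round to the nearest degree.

From f = (1 − cos θ)/2: cos θ = 1 − 2×0.51 = -0.020; arccos → 91.1°.
Waxing ⇒ before full, so θ = 91.1°.

91°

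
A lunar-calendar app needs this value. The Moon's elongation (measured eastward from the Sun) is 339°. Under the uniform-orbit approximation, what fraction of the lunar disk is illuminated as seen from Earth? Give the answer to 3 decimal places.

0.033

f = (1 − cos 339°)/2 = (1 − 0.934)/2 ≈ 0.033.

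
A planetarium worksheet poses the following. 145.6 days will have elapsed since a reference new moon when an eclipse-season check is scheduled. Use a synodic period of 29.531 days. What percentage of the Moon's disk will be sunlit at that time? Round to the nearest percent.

145.6 d spans 4 complete synodic months (4 × 29.531 = 118.12 d) plus 27.48 d.
Phase angle: θ = 360°·(27.48 d)/(29.531 d) = 334.9°.
With cos θ = 0.906, the lit fraction is (1 − 0.906)/2 ≈ 0.047, so 5%.

5%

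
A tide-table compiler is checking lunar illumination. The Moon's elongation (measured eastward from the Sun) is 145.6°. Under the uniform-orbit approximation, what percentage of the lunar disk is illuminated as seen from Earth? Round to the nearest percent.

91%

cos 145.6° = (-0.825), so f = (1 − (-0.825))/2 = 0.913, i.e. 91%.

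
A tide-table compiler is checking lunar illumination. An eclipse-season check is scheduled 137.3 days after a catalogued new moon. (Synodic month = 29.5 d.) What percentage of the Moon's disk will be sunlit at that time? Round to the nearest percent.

78%

137.3/29.5 = 4.654 lunations, so 4 complete cycles and 19.30 d into the next.
Phase angle: θ = 360°·(19.30 d)/(29.5 d) = 235.5°.
With cos θ = (-0.566), the lit fraction is (1 − (-0.566))/2 ≈ 0.783, so 78%.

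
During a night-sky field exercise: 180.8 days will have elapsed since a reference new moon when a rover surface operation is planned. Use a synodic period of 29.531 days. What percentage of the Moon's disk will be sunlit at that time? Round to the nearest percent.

14%

Reduce mod P: 180.8 − 6×29.531 = 3.61 d into the current lunation.
Elongation θ = 360° × 3.61/29.531 ≈ 44.1°.
Illuminated fraction = (1 − cos 44.1°)/2 = (1 − 0.719)/2 ≈ 0.141, so 14%.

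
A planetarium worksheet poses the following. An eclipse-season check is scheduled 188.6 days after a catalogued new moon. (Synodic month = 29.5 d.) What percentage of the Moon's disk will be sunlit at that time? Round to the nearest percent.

188.6/29.5 = 6.393 lunations, so 6 complete cycles and 11.60 d into the next.
The Moon has covered 11.60/29.5 of its cycle, so θ ≈ 360° × 11.60/29.5 = 141.6°.
cos 141.6° = (-0.783), so f = (1 − (-0.783))/2 = 0.892, so 89%.

89%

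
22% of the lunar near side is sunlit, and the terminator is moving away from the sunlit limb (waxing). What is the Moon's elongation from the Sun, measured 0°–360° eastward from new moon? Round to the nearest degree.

56°

Invert f = (1 − cos θ)/2 to get cos θ = 1 − 2(0.22) = 0.560, hence θ₀ = arccos 0.560 = 55.9°.
Before full moon the principal value applies: θ = 55.9°.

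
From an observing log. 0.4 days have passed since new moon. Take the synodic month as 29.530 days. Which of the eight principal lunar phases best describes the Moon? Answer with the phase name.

new moon

At 0.4/29.530 of the cycle, θ ≈ 5° — the new moon range.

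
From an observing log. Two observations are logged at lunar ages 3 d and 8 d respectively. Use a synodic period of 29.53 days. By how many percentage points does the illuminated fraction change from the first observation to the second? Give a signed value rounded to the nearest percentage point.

+47 pp

θ₁ = 360° × 3/29.53 = 36.6°, f₁ = (1 − cos θ₁)/2 = 0.098.
θ₂ = 360° × 8/29.53 = 97.5°, f₂ = (1 − cos θ₂)/2 = 0.566.
Change = f₂ − f₁ = +0.467 → +47 percentage points.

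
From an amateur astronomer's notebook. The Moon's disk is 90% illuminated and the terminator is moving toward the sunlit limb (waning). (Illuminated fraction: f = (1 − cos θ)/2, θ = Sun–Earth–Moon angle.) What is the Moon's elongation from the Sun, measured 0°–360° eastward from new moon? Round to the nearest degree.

217°

cos θ = 1 − 2f = -0.800, giving a principal value of 143.1°.
Waning ⇒ past full, so θ = 360° − 143.1° = 216.9°.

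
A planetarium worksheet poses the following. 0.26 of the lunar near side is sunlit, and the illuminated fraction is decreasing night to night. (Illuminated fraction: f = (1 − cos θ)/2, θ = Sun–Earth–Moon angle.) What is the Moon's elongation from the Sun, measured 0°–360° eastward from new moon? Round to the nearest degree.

From f = (1 − cos θ)/2: cos θ = 1 − 2×0.26 = 0.480; arccos → 61.3°.
Waning ⇒ past full, so θ = 360° − 61.3° = 298.7°.

299°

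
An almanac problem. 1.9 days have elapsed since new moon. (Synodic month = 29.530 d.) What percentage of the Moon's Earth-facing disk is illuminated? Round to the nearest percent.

Elongation θ = 360° × 1.9/29.530 ≈ 23.2°.
Illuminated fraction = (1 − cos 23.2°)/2 = (1 − 0.919)/2 ≈ 0.040, so 4%.

4%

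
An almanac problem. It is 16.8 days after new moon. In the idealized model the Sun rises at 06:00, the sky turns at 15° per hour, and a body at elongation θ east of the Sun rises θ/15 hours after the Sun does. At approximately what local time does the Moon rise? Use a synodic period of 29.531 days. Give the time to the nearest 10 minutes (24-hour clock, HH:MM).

19:40

Phase angle: θ = 360°·(16.8 d)/(29.531 d) = 204.8°.
The Moon trails the Sun by θ/15 = 204.8/15 ≈ 13.65 hours.
06:00 + 13.653 h ≈ 19:39 → 19:40 to the nearest ten minutes.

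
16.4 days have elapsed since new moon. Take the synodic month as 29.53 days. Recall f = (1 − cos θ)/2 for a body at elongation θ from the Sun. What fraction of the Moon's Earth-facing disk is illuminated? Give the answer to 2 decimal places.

Phase angle: θ = 360°·(16.4 d)/(29.53 d) = 199.9°.
Illuminated fraction = (1 − cos 199.9°)/2 = (1 − (-0.940))/2 ≈ 0.970.

0.97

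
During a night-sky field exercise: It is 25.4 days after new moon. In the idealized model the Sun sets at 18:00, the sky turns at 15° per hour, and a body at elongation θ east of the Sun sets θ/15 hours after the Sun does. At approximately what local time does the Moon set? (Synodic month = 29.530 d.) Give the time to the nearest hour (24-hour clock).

Elongation θ = 360° × 25.4/29.530 ≈ 309.7°.
At 15° of sky rotation per hour, 309.7° corresponds to a 20.64 h lag.
18:00 + 20.64 h ≈ 14:39 → 15:00 to the nearest hour.

15:00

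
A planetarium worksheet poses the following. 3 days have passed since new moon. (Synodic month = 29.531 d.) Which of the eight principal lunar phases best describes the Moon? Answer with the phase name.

At 3/29.531 of the cycle, θ ≈ 37° — the waxing crescent range.

waxing crescent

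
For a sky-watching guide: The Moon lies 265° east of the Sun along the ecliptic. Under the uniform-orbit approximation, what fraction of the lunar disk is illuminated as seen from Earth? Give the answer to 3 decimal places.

0.544

cos 265° = (-0.087), so f = (1 − (-0.087))/2 = 0.544.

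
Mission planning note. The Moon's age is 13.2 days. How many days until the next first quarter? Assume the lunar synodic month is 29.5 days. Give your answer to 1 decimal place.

First quarter occurs at elongation 90°, i.e. at age 29.5 × 90/360 = 7.375 d.
This lunation's first quarter (7.375 d) has passed, so add one period: 36.875 − 13.2 = 23.675 days.

23.7 days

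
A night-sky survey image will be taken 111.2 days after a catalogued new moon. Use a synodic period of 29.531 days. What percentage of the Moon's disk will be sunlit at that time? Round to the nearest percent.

45%

111.2 d spans 3 complete synodic months (3 × 29.531 = 88.59 d) plus 22.61 d.
The Moon has covered 22.61/29.531 of its cycle, so θ ≈ 360° × 22.61/29.531 = 275.6°.
Illuminated fraction = (1 − cos 275.6°)/2 = (1 − 0.097)/2 ≈ 0.451, so 45%.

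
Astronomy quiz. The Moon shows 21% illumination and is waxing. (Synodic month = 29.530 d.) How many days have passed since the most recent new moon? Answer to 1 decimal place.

Invert f = (1 − cos θ)/2 to get cos θ = 1 − 2(0.21) = 0.580, hence θ₀ = arccos 0.580 = 54.5°.
The Moon is waxing (0°–180°), so θ = 54.5° directly.
That fraction of the synodic month is 54.5/360 × 29.530 d ≈ 4.47 d.

4.5 days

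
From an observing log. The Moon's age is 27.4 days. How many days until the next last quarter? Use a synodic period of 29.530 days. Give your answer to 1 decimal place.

Last quarter occurs at elongation 270°, i.e. at age 29.530 × 270/360 = 22.148 d.
This lunation's last quarter (22.148 d) has passed, so add one period: 51.678 − 27.4 = 24.278 days.

24.3 days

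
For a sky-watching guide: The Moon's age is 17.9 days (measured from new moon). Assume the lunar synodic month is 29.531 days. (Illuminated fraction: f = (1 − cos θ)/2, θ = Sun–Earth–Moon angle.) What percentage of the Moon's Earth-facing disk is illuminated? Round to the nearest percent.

89%

Phase angle: θ = 360°·(17.9 d)/(29.531 d) = 218.2°.
With cos θ = (-0.786), the lit fraction is (1 − (-0.786))/2 ≈ 0.893, so 89%.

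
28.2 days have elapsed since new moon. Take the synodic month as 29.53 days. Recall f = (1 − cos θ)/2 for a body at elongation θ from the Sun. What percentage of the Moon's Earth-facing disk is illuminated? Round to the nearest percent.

Phase angle: θ = 360°·(28.2 d)/(29.53 d) = 343.8°.
cos 343.8° = 0.960, so f = (1 − 0.960)/2 = 0.020, so 2%.

2%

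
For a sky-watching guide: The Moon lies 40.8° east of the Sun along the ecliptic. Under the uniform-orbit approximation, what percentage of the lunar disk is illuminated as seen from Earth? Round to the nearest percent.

12%

f = (1 − cos 40.8°)/2 = (1 − 0.757)/2 ≈ 0.122, i.e. 12%.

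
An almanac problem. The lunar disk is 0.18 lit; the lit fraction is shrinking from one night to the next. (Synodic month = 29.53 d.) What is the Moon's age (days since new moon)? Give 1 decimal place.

Invert f = (1 − cos θ)/2 to get cos θ = 1 − 2(0.18) = 0.640, hence θ₀ = arccos 0.640 = 50.2°.
A waning Moon lies in 180°–360°, so θ = 360° − 50.2° = 309.8°.
At 360°/29.53 d per day, 309.8° corresponds to 25.41 days.

25.4 days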